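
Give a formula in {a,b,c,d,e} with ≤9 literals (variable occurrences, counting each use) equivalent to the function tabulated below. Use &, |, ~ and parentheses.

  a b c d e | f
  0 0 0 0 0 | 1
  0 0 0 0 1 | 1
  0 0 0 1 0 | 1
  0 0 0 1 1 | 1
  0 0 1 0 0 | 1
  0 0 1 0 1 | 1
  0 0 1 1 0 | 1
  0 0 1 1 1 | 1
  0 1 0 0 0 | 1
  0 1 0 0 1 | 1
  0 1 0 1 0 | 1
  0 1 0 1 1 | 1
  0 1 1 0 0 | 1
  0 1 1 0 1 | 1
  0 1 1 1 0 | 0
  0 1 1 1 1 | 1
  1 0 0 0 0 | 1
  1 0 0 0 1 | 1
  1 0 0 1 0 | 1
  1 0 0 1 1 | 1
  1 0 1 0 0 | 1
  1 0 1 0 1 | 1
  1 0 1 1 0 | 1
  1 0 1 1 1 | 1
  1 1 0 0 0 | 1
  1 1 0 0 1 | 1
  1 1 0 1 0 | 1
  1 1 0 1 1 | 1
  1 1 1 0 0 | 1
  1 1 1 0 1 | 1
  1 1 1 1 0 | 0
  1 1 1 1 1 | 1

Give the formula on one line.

((c & ~d) | (~b | ((~e & ~c) | e)))

  ~d = 11001100110011001100110011001100
  (c & ~d) = 00001100000011000000110000001100
  ~b = 11111111000000001111111100000000
  ~e = 10101010101010101010101010101010
  ~c = 11110000111100001111000011110000
  (~e & ~c) = 10100000101000001010000010100000
  ((~e & ~c) | e) = 11110101111101011111010111110101
  (~b | ((~e & ~c) | e)) = 11111111111101011111111111110101
  ((c & ~d) | (~b | ((~e & ~c) | e))) = 11111111111111011111111111111101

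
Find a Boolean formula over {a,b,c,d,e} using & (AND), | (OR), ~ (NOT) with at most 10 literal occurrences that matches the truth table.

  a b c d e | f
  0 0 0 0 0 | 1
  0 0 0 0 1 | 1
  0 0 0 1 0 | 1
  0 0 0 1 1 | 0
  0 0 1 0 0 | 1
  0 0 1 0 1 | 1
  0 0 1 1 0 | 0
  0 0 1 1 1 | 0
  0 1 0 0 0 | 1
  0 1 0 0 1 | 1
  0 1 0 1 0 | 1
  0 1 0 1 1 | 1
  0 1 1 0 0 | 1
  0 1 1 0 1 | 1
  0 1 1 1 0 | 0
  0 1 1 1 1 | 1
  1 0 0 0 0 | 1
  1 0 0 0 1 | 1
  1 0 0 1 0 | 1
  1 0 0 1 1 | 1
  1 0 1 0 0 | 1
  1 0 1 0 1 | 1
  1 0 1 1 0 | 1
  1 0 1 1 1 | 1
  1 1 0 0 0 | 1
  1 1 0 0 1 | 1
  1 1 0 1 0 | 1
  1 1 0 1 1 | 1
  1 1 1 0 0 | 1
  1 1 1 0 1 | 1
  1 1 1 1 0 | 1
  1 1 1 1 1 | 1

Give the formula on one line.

  ~d = 11001100110011001100110011001100
  ~c = 11110000111100001111000011110000
  (~d | ~c) = 11111100111111001111110011111100
  ~e = 10101010101010101010101010101010
  ((~d | ~c) & ~e) = 10101000101010001010100010101000
  (~d | b) = 11001100111111111100110011111111
  (a | (~d | b)) = 11001100111111111111111111111111
  (d & a) = 00000000000000000011001100110011
  ((d & a) | e) = 01010101010101010111011101110111
  ((a | (~d | b)) & ((d & a) | e)) = 01000100010101010111011101110111
  (((~d | ~c) & ~e) | ((a | (~d | b)) & ((d & a) | e))) = 11101100111111011111111111111111

(((~d | ~c) & ~e) | ((a | (~d | b)) & ((d & a) | e)))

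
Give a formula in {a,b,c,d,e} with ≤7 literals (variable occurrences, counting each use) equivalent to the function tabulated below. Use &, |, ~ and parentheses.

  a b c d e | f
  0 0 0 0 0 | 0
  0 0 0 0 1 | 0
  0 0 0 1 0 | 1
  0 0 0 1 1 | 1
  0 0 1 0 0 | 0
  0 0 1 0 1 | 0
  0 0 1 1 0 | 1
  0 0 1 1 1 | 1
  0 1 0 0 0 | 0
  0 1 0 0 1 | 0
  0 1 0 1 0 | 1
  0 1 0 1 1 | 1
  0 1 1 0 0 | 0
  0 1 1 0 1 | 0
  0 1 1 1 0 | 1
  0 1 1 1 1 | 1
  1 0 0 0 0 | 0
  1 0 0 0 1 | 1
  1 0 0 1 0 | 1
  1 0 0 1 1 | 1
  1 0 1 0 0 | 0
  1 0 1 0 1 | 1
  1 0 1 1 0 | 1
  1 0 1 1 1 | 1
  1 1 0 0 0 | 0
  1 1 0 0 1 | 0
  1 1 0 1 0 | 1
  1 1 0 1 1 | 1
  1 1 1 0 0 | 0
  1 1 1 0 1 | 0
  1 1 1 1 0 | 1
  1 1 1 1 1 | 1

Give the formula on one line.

(((e & ~b) & a) | d)

  ~b = 11111111000000001111111100000000
  (e & ~b) = 01010101000000000101010100000000
  ((e & ~b) & a) = 00000000000000000101010100000000
  (((e & ~b) & a) | d) = 00110011001100110111011100110011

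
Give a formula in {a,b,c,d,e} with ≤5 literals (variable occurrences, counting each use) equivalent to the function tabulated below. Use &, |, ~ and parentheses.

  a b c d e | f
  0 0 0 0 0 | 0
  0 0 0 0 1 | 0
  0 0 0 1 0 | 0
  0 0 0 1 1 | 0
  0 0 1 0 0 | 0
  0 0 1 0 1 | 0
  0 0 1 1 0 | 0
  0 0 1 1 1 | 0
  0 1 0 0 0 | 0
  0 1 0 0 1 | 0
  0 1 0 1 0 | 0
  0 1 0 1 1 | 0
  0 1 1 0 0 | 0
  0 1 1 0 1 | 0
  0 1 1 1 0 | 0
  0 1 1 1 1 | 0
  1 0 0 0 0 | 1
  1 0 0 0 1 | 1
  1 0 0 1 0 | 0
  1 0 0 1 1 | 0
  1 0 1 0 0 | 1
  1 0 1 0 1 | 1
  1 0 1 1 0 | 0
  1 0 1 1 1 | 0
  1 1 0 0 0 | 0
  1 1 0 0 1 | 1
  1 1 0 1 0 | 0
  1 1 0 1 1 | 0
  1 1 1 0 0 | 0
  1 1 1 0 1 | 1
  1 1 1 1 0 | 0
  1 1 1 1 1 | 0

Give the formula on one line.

((e | ~b) & (a & ~d))

  ~b = 11111111000000001111111100000000
  (e | ~b) = 11111111010101011111111101010101
  ~d = 11001100110011001100110011001100
  (a & ~d) = 00000000000000001100110011001100
  ((e | ~b) & (a & ~d)) = 00000000000000001100110001000100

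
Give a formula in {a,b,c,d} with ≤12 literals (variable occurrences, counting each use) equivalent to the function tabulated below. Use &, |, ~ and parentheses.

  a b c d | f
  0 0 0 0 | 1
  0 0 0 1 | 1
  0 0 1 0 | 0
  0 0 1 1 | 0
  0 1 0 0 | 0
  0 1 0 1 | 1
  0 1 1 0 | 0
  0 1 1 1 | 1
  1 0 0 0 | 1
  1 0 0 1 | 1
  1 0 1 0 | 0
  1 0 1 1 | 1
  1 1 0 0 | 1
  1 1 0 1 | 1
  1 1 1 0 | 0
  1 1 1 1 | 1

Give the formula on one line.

((((b & d) | a) & d) | ((((a & ~d) | ~b) | a) & ~c))

  (b & d) = 0000010100000101
  ((b & d) | a) = 0000010111111111
  (((b & d) | a) & d) = 0000010101010101
  ~d = 1010101010101010
  (a & ~d) = 0000000010101010
  ~b = 1111000011110000
  ((a & ~d) | ~b) = 1111000011111010
  (((a & ~d) | ~b) | a) = 1111000011111111
  ~c = 1100110011001100
  ((((a & ~d) | ~b) | a) & ~c) = 1100000011001100
  ((((b & d) | a) & d) | ((((a & ~d) | ~b) | a) & ~c)) = 1100010111011101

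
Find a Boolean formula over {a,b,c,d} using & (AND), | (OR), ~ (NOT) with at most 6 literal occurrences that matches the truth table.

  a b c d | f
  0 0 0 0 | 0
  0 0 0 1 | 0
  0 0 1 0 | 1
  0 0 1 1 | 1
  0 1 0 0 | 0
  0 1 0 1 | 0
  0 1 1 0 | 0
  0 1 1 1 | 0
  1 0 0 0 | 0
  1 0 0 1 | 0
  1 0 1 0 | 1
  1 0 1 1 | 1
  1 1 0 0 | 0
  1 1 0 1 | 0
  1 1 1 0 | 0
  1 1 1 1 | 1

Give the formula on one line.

(((d & a) | ~b) & c)

  (d & a) = 0000000001010101
  ~b = 1111000011110000
  ((d & a) | ~b) = 1111000011110101
  (((d & a) | ~b) & c) = 0011000000110001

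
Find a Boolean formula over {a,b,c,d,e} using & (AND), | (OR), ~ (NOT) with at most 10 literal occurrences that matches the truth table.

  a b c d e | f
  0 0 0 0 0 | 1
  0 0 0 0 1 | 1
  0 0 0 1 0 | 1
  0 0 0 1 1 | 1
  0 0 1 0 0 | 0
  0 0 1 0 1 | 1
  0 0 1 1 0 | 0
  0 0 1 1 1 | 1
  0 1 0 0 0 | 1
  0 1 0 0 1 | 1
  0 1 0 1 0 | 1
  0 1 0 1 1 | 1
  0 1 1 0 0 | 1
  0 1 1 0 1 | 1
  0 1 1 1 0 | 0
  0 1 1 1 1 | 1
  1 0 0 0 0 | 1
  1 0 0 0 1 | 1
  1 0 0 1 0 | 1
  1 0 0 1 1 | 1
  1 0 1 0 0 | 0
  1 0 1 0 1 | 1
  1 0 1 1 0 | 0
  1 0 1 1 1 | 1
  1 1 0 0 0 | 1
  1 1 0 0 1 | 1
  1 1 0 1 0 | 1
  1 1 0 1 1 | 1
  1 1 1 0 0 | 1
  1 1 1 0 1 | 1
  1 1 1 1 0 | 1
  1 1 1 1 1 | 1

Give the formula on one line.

(((b & a) | (~c | e)) | ((~a & ~d) & (~e & b)))

  (b & a) = 00000000000000000000000011111111
  ~c = 11110000111100001111000011110000
  (~c | e) = 11110101111101011111010111110101
  ((b & a) | (~c | e)) = 11110101111101011111010111111111
  ~a = 11111111111111110000000000000000
  ~d = 11001100110011001100110011001100
  (~a & ~d) = 11001100110011000000000000000000
  ~e = 10101010101010101010101010101010
  (~e & b) = 00000000101010100000000010101010
  ((~a & ~d) & (~e & b)) = 00000000100010000000000000000000
  (((b & a) | (~c | e)) | ((~a & ~d) & (~e & b))) = 11110101111111011111010111111111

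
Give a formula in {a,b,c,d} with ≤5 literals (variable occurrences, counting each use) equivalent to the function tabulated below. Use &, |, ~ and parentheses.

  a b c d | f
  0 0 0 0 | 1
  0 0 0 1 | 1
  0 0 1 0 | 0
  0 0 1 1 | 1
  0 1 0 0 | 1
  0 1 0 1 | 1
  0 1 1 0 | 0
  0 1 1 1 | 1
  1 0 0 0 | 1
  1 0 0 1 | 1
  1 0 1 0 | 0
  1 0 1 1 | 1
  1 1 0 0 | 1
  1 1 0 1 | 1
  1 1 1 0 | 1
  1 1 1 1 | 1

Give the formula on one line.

(~c | ((a & b) | d))

  ~c = 1100110011001100
  (a & b) = 0000000000001111
  ((a & b) | d) = 0101010101011111
  (~c | ((a & b) | d)) = 1101110111011111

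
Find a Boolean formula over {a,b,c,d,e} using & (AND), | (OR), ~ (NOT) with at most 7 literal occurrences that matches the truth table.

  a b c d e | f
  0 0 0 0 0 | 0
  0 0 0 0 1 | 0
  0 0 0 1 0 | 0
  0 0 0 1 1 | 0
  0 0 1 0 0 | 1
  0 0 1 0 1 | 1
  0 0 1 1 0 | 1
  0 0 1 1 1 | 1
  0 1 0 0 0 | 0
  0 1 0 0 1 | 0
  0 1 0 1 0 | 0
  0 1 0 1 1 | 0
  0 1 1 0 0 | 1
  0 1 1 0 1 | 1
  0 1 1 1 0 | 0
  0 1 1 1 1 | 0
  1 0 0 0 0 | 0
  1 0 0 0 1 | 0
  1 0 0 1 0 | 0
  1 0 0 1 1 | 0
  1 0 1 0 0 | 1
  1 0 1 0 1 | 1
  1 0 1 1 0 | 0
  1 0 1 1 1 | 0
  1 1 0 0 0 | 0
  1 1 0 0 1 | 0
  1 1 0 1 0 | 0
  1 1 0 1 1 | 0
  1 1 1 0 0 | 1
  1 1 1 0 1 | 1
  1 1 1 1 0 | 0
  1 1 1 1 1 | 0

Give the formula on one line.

  ~e = 10101010101010101010101010101010
  (~e & b) = 00000000101010100000000010101010
  ~a = 11111111111111110000000000000000
  ~d = 11001100110011001100110011001100
  (~a | ~d) = 11111111111111111100110011001100
  ((~e & b) | (~a | ~d)) = 11111111111111111100110011101110
  ~b = 11111111000000001111111100000000
  (~b | ~d) = 11111111110011001111111111001100
  (c & (~b | ~d)) = 00001111000011000000111100001100
  (((~e & b) | (~a | ~d)) & (c & (~b | ~d))) = 00001111000011000000110000001100

(((~e & b) | (~a | ~d)) & (c & (~b | ~d)))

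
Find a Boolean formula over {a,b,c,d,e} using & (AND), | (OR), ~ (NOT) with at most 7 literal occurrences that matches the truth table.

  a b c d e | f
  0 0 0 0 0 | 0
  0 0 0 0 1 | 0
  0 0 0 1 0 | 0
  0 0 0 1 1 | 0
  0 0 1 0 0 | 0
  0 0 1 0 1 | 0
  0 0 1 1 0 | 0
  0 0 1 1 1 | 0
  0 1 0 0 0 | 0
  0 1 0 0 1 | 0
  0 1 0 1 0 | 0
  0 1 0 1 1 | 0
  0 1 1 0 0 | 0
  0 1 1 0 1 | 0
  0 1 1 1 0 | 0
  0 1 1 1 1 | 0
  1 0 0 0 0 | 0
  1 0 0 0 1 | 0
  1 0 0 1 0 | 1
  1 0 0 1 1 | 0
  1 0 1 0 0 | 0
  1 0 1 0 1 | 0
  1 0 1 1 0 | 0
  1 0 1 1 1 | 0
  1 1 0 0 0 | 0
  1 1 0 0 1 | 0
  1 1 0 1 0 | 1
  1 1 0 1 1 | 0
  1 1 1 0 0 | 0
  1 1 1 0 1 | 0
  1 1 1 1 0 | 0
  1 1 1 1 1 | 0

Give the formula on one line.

(((a & ~c) & (a & ~e)) & d)

  ~c = 11110000111100001111000011110000
  (a & ~c) = 00000000000000001111000011110000
  ~e = 10101010101010101010101010101010
  (a & ~e) = 00000000000000001010101010101010
  ((a & ~c) & (a & ~e)) = 00000000000000001010000010100000
  (((a & ~c) & (a & ~e)) & d) = 00000000000000000010000000100000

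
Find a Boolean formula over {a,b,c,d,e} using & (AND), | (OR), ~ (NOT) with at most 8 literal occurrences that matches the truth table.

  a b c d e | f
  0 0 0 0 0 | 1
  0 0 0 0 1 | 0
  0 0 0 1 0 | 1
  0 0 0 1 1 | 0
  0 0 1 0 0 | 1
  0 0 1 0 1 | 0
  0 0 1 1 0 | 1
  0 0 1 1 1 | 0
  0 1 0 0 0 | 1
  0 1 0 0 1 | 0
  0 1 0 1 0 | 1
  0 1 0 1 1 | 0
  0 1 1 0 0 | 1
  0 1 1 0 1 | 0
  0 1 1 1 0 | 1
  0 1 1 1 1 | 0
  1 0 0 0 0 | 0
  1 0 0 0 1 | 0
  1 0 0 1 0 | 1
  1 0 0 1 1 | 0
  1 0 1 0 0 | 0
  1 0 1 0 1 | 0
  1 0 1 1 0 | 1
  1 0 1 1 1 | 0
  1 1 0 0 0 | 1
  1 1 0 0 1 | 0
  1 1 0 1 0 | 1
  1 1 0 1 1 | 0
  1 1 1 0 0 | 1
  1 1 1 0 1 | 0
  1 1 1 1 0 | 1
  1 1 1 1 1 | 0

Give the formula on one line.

  ~a = 11111111111111110000000000000000
  ~e = 10101010101010101010101010101010
  (~a & ~e) = 10101010101010100000000000000000
  (d | b) = 00110011111111110011001111111111
  (~e & (d | b)) = 00100010101010100010001010101010
  ((~a & ~e) | (~e & (d | b))) = 10101010101010100010001010101010

((~a & ~e) | (~e & (d | b)))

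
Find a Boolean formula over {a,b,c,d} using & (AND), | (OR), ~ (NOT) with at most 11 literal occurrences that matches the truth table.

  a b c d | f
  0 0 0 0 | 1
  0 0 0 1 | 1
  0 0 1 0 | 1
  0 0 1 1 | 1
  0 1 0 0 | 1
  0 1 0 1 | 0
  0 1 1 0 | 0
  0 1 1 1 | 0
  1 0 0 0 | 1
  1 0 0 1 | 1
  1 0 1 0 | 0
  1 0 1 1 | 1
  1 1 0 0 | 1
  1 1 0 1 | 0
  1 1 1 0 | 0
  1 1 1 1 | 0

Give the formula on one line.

((((~a & ~d) | (b | d)) & ~b) | (~c & (~d | ~b)))

  ~a = 1111111100000000
  ~d = 1010101010101010
  (~a & ~d) = 1010101000000000
  (b | d) = 0101111101011111
  ((~a & ~d) | (b | d)) = 1111111101011111
  ~b = 1111000011110000
  (((~a & ~d) | (b | d)) & ~b) = 1111000001010000
  ~c = 1100110011001100
  (~d | ~b) = 1111101011111010
  (~c & (~d | ~b)) = 1100100011001000
  ((((~a & ~d) | (b | d)) & ~b) | (~c & (~d | ~b))) = 1111100011011000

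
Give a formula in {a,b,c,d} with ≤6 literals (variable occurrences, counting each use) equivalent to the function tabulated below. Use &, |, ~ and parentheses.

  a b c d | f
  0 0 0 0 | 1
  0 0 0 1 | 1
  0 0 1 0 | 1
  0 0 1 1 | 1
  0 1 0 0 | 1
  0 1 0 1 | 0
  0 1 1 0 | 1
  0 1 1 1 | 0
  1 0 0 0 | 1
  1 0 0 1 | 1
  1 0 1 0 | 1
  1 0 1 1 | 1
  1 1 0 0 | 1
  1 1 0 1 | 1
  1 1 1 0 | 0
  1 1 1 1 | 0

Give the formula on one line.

  ~d = 1010101010101010
  (~d | a) = 1010101011111111
  ~a = 1111111100000000
  ~c = 1100110011001100
  (~a | ~c) = 1111111111001100
  ((~d | a) & (~a | ~c)) = 1010101011001100
  ~b = 1111000011110000
  (((~d | a) & (~a | ~c)) | ~b) = 1111101011111100

(((~d | a) & (~a | ~c)) | ~b)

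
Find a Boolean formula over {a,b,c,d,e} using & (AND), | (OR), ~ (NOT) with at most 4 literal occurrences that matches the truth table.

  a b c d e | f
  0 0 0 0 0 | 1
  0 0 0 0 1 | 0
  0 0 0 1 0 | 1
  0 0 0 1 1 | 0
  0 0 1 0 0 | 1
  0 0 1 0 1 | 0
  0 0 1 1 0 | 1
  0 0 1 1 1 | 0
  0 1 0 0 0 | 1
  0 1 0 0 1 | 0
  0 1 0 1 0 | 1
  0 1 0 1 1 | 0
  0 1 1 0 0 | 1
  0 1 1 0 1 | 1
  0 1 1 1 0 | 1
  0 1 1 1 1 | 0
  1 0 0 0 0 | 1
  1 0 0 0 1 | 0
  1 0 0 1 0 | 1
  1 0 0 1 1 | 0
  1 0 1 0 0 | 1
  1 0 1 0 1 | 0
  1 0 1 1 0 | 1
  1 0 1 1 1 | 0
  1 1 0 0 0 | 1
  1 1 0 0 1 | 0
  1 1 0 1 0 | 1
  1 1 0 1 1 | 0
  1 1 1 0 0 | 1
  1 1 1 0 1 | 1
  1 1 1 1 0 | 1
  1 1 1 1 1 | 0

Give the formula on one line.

(~e | (c & (~d & b)))

  ~e = 10101010101010101010101010101010
  ~d = 11001100110011001100110011001100
  (~d & b) = 00000000110011000000000011001100
  (c & (~d & b)) = 00000000000011000000000000001100
  (~e | (c & (~d & b))) = 10101010101011101010101010101110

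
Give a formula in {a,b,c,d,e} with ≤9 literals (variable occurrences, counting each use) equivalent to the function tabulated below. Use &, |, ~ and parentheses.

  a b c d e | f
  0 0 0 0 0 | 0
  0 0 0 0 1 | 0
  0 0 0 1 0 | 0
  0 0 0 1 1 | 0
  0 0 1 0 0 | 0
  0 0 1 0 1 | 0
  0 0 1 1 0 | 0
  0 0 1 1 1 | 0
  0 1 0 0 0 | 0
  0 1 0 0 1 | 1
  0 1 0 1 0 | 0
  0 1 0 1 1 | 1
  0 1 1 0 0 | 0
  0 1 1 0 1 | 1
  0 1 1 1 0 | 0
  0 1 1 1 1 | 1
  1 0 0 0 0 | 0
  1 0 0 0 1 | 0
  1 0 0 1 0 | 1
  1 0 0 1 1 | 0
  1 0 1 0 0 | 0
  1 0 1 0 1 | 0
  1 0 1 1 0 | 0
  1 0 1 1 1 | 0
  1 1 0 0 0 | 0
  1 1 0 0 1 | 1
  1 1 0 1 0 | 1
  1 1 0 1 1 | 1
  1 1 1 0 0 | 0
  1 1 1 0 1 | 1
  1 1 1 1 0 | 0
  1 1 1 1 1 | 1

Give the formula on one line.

((~e & ((d & ~c) & a)) | (e & b))

  ~e = 10101010101010101010101010101010
  ~c = 11110000111100001111000011110000
  (d & ~c) = 00110000001100000011000000110000
  ((d & ~c) & a) = 00000000000000000011000000110000
  (~e & ((d & ~c) & a)) = 00000000000000000010000000100000
  (e & b) = 00000000010101010000000001010101
  ((~e & ((d & ~c) & a)) | (e & b)) = 00000000010101010010000001110101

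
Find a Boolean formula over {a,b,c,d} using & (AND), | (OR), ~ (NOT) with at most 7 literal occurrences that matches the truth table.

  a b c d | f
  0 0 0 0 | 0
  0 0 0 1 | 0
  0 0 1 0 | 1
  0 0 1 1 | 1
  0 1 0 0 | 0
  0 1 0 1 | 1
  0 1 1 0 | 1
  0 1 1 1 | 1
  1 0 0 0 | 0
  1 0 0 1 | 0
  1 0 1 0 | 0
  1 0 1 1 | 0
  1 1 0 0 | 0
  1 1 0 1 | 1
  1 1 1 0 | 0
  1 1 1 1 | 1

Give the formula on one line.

((c & ~a) | (b & d))

  ~a = 1111111100000000
  (c & ~a) = 0011001100000000
  (b & d) = 0000010100000101
  ((c & ~a) | (b & d)) = 0011011100000101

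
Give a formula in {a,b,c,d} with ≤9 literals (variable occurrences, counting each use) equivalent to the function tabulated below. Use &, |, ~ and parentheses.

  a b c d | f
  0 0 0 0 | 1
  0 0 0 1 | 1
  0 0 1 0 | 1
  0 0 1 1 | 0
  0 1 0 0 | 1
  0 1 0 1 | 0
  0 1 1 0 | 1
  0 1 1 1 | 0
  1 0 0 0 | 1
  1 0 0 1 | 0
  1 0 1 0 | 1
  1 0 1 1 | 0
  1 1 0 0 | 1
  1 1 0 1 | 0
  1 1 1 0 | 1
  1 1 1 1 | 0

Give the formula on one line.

  ~d = 1010101010101010
  (a & ~d) = 0000000010101010
  ~a = 1111111100000000
  (~a & ~d) = 1010101000000000
  ((a & ~d) | (~a & ~d)) = 1010101010101010
  ~c = 1100110011001100
  ~b = 1111000011110000
  (~c & ~b) = 1100000011000000
  (~a | c) = 1111111100110011
  ((~c & ~b) & (~a | c)) = 1100000000000000
  (((a & ~d) | (~a & ~d)) | ((~c & ~b) & (~a | c))) = 1110101010101010

(((a & ~d) | (~a & ~d)) | ((~c & ~b) & (~a | c)))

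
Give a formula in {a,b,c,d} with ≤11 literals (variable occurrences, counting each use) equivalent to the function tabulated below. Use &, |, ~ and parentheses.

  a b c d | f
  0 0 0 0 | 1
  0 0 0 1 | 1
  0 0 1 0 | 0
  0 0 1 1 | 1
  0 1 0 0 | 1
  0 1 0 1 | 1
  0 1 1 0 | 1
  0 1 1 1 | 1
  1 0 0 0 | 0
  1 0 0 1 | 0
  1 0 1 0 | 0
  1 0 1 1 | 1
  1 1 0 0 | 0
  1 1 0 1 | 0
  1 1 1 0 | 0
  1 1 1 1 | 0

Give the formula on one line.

  ~a = 1111111100000000
  ~c = 1100110011001100
  (b | ~c) = 1100111111001111
  (~a & (b | ~c)) = 1100111100000000
  (d & c) = 0001000100010001
  (~a | (d & c)) = 1111111100010001
  ~b = 1111000011110000
  ((~a | (d & c)) & ~b) = 1111000000010000
  (d & ((~a | (d & c)) & ~b)) = 0101000000010000
  ((~a & (b | ~c)) | (d & ((~a | (d & c)) & ~b))) = 1101111100010000

((~a & (b | ~c)) | (d & ((~a | (d & c)) & ~b)))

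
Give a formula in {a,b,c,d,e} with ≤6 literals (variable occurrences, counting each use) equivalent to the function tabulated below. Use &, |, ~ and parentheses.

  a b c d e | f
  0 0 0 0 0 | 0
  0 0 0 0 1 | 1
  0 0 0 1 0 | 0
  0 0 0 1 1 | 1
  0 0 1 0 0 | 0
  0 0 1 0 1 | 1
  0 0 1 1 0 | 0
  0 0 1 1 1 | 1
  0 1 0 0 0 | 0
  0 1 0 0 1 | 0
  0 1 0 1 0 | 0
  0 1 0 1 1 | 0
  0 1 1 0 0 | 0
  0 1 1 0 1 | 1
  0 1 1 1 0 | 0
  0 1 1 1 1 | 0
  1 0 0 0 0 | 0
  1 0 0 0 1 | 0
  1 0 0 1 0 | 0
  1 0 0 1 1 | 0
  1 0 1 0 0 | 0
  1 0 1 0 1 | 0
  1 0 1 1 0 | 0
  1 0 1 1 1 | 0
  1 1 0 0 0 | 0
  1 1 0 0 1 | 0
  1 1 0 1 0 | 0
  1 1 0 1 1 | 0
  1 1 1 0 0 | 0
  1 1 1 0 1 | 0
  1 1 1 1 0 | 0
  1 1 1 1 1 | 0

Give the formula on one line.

  ~a = 11111111111111110000000000000000
  (e & ~a) = 01010101010101010000000000000000
  ~d = 11001100110011001100110011001100
  (~d & c) = 00001100000011000000110000001100
  ~b = 11111111000000001111111100000000
  ((~d & c) | ~b) = 11111111000011001111111100001100
  ((e & ~a) & ((~d & c) | ~b)) = 01010101000001000000000000000000

((e & ~a) & ((~d & c) | ~b))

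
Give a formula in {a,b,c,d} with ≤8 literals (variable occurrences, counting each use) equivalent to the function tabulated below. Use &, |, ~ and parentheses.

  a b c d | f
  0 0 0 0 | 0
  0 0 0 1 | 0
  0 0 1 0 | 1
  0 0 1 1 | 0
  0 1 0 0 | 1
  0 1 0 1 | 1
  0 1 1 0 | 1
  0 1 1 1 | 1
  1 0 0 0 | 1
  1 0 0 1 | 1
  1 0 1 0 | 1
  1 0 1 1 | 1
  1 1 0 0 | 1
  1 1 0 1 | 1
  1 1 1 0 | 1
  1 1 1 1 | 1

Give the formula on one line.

  (b | a) = 0000111111111111
  ~b = 1111000011110000
  ~d = 1010101010101010
  (~b & ~d) = 1010000010100000
  ~a = 1111111100000000
  (c & ~a) = 0011001100000000
  (b | (c & ~a)) = 0011111100001111
  ((~b & ~d) & (b | (c & ~a))) = 0010000000000000
  ((b | a) | ((~b & ~d) & (b | (c & ~a)))) = 0010111111111111

((b | a) | ((~b & ~d) & (b | (c & ~a))))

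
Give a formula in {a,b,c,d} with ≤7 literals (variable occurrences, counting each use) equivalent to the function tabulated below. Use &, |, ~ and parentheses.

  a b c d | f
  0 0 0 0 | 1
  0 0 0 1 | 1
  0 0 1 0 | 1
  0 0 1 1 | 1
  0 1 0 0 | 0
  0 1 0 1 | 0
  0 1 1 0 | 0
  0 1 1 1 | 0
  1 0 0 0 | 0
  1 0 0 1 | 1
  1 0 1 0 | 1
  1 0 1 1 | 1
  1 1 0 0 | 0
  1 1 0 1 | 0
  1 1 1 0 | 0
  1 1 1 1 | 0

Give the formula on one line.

  ~b = 1111000011110000
  ~a = 1111111100000000
  (d | ~a) = 1111111101010101
  (~b & (d | ~a)) = 1111000001010000
  (~b & c) = 0011000000110000
  ((~b & (d | ~a)) | (~b & c)) = 1111000001110000

((~b & (d | ~a)) | (~b & c))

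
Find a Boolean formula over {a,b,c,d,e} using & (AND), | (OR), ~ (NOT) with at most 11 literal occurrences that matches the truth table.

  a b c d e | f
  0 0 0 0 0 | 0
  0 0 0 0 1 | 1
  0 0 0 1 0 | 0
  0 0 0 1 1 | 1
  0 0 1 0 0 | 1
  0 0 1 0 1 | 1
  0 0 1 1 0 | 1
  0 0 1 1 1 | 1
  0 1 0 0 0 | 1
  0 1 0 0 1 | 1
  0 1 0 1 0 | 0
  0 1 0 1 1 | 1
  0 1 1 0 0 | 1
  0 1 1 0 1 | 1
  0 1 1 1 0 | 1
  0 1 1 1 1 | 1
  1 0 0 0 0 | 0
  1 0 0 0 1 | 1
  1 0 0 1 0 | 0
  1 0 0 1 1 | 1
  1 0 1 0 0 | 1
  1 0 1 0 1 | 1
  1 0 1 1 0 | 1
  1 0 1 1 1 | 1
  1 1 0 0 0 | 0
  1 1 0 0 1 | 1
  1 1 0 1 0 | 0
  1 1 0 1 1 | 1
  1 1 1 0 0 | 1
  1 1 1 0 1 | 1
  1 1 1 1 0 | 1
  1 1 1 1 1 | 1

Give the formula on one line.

(((c & ~e) | e) | (((~b & d) | ~a) & (~d & b)))

  ~e = 10101010101010101010101010101010
  (c & ~e) = 00001010000010100000101000001010
  ((c & ~e) | e) = 01011111010111110101111101011111
  ~b = 11111111000000001111111100000000
  (~b & d) = 00110011000000000011001100000000
  ~a = 11111111111111110000000000000000
  ((~b & d) | ~a) = 11111111111111110011001100000000
  ~d = 11001100110011001100110011001100
  (~d & b) = 00000000110011000000000011001100
  (((~b & d) | ~a) & (~d & b)) = 00000000110011000000000000000000
  (((c & ~e) | e) | (((~b & d) | ~a) & (~d & b))) = 01011111110111110101111101011111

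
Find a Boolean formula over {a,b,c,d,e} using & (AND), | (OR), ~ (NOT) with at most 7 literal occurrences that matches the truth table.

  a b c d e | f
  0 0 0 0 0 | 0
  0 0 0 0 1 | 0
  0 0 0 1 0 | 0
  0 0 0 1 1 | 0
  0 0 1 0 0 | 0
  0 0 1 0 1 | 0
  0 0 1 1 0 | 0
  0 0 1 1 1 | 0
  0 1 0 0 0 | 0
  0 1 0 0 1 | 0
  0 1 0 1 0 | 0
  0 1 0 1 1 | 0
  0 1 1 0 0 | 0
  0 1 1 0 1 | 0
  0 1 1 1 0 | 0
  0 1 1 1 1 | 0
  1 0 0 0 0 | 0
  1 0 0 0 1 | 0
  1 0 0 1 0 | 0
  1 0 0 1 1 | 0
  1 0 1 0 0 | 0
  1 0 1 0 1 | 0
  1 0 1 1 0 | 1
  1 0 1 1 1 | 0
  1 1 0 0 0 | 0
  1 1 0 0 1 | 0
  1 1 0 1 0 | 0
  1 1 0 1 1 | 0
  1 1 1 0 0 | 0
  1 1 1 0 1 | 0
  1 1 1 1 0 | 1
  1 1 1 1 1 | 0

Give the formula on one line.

  ~a = 11111111111111110000000000000000
  (~a | d) = 11111111111111110011001100110011
  ~e = 10101010101010101010101010101010
  (~e & c) = 00001010000010100000101000001010
  ((~e & c) & a) = 00000000000000000000101000001010
  ((~a | d) & ((~e & c) & a)) = 00000000000000000000001000000010

((~a | d) & ((~e & c) & a))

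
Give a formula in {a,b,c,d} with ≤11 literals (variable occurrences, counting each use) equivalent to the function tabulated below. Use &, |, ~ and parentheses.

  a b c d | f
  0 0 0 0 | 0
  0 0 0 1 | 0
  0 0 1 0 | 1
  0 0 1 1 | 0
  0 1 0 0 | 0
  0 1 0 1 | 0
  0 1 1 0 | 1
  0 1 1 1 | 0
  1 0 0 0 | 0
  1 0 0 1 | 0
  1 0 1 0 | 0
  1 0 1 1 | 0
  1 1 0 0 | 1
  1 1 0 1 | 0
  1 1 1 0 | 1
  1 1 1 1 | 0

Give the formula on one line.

  ~d = 1010101010101010
  ~a = 1111111100000000
  (~d | ~a) = 1111111110101010
  (a & b) = 0000000000001111
  ((~d | ~a) & (a & b)) = 0000000000001010
  (c | ((~d | ~a) & (a & b))) = 0011001100111011
  (~a | b) = 1111111100001111
  (~d & (~a | b)) = 1010101000001010
  ((c | ((~d | ~a) & (a & b))) & (~d & (~a | b))) = 0010001000001010

((c | ((~d | ~a) & (a & b))) & (~d & (~a | b)))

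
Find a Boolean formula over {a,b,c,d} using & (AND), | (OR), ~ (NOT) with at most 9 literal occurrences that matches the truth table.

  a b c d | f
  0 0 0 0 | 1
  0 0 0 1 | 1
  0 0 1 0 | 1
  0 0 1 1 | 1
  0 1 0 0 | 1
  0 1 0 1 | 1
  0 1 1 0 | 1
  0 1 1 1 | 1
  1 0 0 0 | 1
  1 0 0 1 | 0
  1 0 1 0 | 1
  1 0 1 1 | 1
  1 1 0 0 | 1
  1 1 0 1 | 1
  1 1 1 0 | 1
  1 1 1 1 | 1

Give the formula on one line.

  (d | a) = 0101010111111111
  ~a = 1111111100000000
  ((d | a) & ~a) = 0101010100000000
  ~d = 1010101010101010
  (~d | c) = 1011101110111011
  (~d & c) = 0010001000100010
  ~c = 1100110011001100
  (b & ~c) = 0000110000001100
  ((~d & c) | (b & ~c)) = 0010111000101110
  ((~d | c) | ((~d & c) | (b & ~c))) = 1011111110111111
  (((d | a) & ~a) | ((~d | c) | ((~d & c) | (b & ~c)))) = 1111111110111111

(((d | a) & ~a) | ((~d | c) | ((~d & c) | (b & ~c))))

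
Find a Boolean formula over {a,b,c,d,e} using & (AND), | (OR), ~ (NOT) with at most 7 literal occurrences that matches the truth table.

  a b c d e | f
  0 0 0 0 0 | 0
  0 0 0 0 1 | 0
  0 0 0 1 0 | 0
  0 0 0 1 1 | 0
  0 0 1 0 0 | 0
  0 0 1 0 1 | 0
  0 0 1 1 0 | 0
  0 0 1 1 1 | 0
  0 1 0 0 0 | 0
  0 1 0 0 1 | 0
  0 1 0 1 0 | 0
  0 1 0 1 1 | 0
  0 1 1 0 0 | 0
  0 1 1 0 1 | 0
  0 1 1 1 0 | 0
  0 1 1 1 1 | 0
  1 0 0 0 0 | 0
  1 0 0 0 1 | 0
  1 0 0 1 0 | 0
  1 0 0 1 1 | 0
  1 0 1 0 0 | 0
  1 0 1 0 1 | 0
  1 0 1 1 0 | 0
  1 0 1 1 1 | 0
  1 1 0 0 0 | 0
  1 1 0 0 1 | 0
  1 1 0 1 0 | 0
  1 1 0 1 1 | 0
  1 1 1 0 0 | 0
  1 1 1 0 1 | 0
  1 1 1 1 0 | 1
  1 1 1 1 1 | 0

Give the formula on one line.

  (c | e) = 01011111010111110101111101011111
  ((c | e) & a) = 00000000000000000101111101011111
  (d & ((c | e) & a)) = 00000000000000000001001100010011
  ~e = 10101010101010101010101010101010
  (b & ~e) = 00000000101010100000000010101010
  (a & (b & ~e)) = 00000000000000000000000010101010
  ((d & ((c | e) & a)) & (a & (b & ~e))) = 00000000000000000000000000000010

((d & ((c | e) & a)) & (a & (b & ~e)))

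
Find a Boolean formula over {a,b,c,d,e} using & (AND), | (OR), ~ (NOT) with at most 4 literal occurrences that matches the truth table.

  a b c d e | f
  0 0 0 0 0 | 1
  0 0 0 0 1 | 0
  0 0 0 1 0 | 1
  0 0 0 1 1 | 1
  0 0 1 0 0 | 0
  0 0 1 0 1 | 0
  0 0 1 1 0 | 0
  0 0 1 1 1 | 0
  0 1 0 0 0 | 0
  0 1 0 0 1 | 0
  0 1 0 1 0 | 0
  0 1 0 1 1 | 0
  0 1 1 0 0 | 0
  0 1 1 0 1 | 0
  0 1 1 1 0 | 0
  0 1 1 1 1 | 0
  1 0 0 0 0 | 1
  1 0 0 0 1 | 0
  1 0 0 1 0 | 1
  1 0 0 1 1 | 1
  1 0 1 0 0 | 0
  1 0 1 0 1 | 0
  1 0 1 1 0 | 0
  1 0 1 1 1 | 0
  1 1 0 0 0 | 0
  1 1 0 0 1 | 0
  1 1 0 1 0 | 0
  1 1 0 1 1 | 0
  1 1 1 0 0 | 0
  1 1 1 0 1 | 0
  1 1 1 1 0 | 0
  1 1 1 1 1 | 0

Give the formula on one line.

((~c & ~b) & (~e | d))

  ~c = 11110000111100001111000011110000
  ~b = 11111111000000001111111100000000
  (~c & ~b) = 11110000000000001111000000000000
  ~e = 10101010101010101010101010101010
  (~e | d) = 10111011101110111011101110111011
  ((~c & ~b) & (~e | d)) = 10110000000000001011000000000000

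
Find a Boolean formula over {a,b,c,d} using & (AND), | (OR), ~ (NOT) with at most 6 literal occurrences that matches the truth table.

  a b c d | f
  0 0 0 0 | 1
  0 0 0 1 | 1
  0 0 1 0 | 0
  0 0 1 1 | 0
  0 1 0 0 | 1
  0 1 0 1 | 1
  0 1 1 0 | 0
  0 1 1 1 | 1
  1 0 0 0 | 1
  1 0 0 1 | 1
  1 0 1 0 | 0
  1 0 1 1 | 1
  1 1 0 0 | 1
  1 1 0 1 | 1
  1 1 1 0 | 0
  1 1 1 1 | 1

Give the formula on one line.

(~c | ((b | (d & a)) & (c & d)))

  ~c = 1100110011001100
  (d & a) = 0000000001010101
  (b | (d & a)) = 0000111101011111
  (c & d) = 0001000100010001
  ((b | (d & a)) & (c & d)) = 0000000100010001
  (~c | ((b | (d & a)) & (c & d))) = 1100110111011101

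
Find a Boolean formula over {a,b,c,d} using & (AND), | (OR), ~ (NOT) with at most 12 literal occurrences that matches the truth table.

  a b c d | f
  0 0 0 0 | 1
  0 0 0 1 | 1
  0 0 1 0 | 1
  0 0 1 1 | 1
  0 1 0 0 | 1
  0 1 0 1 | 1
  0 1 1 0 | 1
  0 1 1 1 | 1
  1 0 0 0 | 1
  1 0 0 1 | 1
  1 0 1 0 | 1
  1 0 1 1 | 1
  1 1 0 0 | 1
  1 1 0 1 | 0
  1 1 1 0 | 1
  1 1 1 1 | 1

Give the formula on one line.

((((~b & ~a) & ~c) | (~d | c)) | (((~b & ~c) | ~a) | c))

  ~b = 1111000011110000
  ~a = 1111111100000000
  (~b & ~a) = 1111000000000000
  ~c = 1100110011001100
  ((~b & ~a) & ~c) = 1100000000000000
  ~d = 1010101010101010
  (~d | c) = 1011101110111011
  (((~b & ~a) & ~c) | (~d | c)) = 1111101110111011
  (~b & ~c) = 1100000011000000
  ((~b & ~c) | ~a) = 1111111111000000
  (((~b & ~c) | ~a) | c) = 1111111111110011
  ((((~b & ~a) & ~c) | (~d | c)) | (((~b & ~c) | ~a) | c)) = 1111111111111011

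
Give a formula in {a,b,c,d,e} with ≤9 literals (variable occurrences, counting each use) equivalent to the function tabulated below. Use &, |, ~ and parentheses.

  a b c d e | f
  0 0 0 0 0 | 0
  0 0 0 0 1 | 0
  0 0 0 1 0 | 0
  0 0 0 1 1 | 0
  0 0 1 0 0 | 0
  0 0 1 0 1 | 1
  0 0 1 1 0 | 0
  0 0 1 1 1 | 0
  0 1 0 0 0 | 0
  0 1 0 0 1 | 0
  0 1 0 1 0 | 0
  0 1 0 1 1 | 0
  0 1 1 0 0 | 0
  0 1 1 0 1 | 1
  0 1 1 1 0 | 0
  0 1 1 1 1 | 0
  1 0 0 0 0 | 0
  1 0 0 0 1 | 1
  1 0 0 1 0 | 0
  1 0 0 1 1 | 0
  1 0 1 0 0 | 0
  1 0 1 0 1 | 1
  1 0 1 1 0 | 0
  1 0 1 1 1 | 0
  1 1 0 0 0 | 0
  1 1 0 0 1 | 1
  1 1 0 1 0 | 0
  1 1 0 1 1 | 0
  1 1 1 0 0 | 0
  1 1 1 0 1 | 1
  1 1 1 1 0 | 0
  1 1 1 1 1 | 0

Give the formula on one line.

(((e | (b & d)) & (a | (c | ~e))) & ~d)

  (b & d) = 00000000001100110000000000110011
  (e | (b & d)) = 01010101011101110101010101110111
  ~e = 10101010101010101010101010101010
  (c | ~e) = 10101111101011111010111110101111
  (a | (c | ~e)) = 10101111101011111111111111111111
  ((e | (b & d)) & (a | (c | ~e))) = 00000101001001110101010101110111
  ~d = 11001100110011001100110011001100
  (((e | (b & d)) & (a | (c | ~e))) & ~d) = 00000100000001000100010001000100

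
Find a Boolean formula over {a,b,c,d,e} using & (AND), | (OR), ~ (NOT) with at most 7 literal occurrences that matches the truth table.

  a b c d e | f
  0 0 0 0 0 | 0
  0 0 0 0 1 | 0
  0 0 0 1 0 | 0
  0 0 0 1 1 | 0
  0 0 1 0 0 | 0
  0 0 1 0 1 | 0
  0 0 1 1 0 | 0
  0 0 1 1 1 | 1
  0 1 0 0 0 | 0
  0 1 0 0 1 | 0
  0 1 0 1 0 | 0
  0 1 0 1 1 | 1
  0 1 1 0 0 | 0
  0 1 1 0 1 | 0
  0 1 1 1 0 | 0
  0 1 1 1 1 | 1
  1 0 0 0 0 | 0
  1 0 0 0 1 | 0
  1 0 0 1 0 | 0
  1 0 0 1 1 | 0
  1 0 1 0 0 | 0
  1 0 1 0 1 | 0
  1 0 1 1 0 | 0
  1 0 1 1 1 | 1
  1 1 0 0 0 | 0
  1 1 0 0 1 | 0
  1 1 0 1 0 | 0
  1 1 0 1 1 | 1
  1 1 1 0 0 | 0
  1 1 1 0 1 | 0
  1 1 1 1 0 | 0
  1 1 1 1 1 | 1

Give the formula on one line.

  (c | b) = 00001111111111110000111111111111
  ~c = 11110000111100001111000011110000
  (~c & d) = 00110000001100000011000000110000
  (e & d) = 00010001000100010001000100010001
  ((~c & d) | (e & d)) = 00110001001100010011000100110001
  ((c | b) & ((~c & d) | (e & d))) = 00000001001100010000000100110001
  (e & ((c | b) & ((~c & d) | (e & d)))) = 00000001000100010000000100010001

(e & ((c | b) & ((~c & d) | (e & d))))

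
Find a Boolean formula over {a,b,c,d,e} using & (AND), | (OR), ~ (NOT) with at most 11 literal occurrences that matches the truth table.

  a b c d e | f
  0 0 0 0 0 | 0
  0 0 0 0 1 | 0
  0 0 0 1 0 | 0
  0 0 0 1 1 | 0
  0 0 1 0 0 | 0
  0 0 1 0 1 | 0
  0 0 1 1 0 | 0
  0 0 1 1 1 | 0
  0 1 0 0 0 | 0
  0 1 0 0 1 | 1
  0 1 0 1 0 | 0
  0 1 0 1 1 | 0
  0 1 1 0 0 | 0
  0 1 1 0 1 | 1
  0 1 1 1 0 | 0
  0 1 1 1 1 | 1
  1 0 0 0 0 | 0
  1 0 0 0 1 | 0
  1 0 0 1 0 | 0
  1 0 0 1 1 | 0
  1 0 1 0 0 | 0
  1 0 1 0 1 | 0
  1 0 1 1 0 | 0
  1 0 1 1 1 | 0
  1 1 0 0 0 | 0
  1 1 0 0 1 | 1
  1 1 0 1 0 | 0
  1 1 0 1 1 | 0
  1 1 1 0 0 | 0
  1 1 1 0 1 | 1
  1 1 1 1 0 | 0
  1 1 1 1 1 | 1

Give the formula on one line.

(((~d | c) & b) & (e & (((c & ~a) | ~e) | b)))

  ~d = 11001100110011001100110011001100
  (~d | c) = 11001111110011111100111111001111
  ((~d | c) & b) = 00000000110011110000000011001111
  ~a = 11111111111111110000000000000000
  (c & ~a) = 00001111000011110000000000000000
  ~e = 10101010101010101010101010101010
  ((c & ~a) | ~e) = 10101111101011111010101010101010
  (((c & ~a) | ~e) | b) = 10101111111111111010101011111111
  (e & (((c & ~a) | ~e) | b)) = 00000101010101010000000001010101
  (((~d | c) & b) & (e & (((c & ~a) | ~e) | b))) = 00000000010001010000000001000101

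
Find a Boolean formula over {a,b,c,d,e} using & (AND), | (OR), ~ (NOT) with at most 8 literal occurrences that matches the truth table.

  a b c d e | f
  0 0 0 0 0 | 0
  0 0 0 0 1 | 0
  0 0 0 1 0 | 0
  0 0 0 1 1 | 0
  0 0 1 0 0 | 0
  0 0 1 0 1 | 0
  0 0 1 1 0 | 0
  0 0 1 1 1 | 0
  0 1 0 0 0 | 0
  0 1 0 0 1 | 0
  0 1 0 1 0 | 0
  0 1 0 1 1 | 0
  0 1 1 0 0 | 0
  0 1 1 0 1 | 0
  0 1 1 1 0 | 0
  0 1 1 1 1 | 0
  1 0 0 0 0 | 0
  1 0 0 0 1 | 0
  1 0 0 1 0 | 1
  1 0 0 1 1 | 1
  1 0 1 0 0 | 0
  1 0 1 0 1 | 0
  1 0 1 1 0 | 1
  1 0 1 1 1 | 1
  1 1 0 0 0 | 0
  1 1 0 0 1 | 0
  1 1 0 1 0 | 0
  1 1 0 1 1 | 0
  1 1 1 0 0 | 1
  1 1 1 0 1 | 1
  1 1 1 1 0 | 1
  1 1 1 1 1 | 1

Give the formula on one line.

  ~b = 11111111000000001111111100000000
  (d & ~b) = 00110011000000000011001100000000
  (a & ~b) = 00000000000000001111111100000000
  ((d & ~b) & (a & ~b)) = 00000000000000000011001100000000
  (a | ~b) = 11111111000000001111111111111111
  ((a | ~b) & c) = 00001111000000000000111100001111
  (((a | ~b) & c) & b) = 00000000000000000000000000001111
  (((d & ~b) & (a & ~b)) | (((a | ~b) & c) & b)) = 00000000000000000011001100001111

(((d & ~b) & (a & ~b)) | (((a | ~b) & c) & b))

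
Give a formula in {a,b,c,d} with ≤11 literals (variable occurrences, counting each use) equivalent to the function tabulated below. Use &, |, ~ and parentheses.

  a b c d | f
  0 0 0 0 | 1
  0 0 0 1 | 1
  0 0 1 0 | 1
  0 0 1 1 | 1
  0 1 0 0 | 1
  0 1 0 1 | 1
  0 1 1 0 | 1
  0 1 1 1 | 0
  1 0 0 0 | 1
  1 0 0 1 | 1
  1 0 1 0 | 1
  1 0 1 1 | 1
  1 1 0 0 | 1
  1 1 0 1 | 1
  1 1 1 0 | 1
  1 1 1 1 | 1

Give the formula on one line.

  ~c = 1100110011001100
  (~c & d) = 0100010001000100
  ~a = 1111111100000000
  ~d = 1010101010101010
  ~b = 1111000011110000
  (~d | ~b) = 1111101011111010
  ((~d | ~b) & a) = 0000000011111010
  (~a | ((~d | ~b) & a)) = 1111111111111010
  ((~c & d) & (~a | ((~d | ~b) & a))) = 0100010001000000
  (~b | ~d) = 1111101011111010
  (((~c & d) & (~a | ((~d | ~b) & a))) | (~b | ~d)) = 1111111011111010
  ((((~c & d) & (~a | ((~d | ~b) & a))) | (~b | ~d)) | a) = 1111111011111111

((((~c & d) & (~a | ((~d | ~b) & a))) | (~b | ~d)) | a)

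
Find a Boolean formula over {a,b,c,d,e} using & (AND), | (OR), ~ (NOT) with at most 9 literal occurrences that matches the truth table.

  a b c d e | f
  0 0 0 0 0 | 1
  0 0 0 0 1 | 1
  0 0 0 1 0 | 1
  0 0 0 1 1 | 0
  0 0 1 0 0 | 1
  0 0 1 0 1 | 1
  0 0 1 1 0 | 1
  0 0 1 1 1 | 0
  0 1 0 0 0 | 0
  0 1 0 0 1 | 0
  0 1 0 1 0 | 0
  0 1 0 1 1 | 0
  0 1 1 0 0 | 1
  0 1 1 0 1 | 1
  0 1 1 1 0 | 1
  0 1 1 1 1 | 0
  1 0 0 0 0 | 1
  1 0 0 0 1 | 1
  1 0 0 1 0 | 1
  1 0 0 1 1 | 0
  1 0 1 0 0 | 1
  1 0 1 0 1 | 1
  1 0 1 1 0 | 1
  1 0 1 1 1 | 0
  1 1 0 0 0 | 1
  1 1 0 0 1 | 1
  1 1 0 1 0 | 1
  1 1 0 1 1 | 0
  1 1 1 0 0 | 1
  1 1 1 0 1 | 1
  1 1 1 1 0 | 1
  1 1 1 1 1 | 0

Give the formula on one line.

((a | (c | (~c & ~b))) & (~e | ~d))

  ~c = 11110000111100001111000011110000
  ~b = 11111111000000001111111100000000
  (~c & ~b) = 11110000000000001111000000000000
  (c | (~c & ~b)) = 11111111000011111111111100001111
  (a | (c | (~c & ~b))) = 11111111000011111111111111111111
  ~e = 10101010101010101010101010101010
  ~d = 11001100110011001100110011001100
  (~e | ~d) = 11101110111011101110111011101110
  ((a | (c | (~c & ~b))) & (~e | ~d)) = 11101110000011101110111011101110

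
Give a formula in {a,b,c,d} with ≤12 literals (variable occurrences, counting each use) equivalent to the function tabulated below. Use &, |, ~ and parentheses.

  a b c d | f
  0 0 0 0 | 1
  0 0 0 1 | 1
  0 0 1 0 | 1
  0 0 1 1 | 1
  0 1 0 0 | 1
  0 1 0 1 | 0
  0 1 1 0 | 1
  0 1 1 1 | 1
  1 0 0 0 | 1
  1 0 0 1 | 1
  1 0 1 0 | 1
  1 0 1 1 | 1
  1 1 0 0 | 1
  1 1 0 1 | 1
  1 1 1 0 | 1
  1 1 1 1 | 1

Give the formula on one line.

((((~d & ~c) | (~d & (a | b))) | (~b | c)) | (~c & a))

  ~d = 1010101010101010
  ~c = 1100110011001100
  (~d & ~c) = 1000100010001000
  (a | b) = 0000111111111111
  (~d & (a | b)) = 0000101010101010
  ((~d & ~c) | (~d & (a | b))) = 1000101010101010
  ~b = 1111000011110000
  (~b | c) = 1111001111110011
  (((~d & ~c) | (~d & (a | b))) | (~b | c)) = 1111101111111011
  (~c & a) = 0000000011001100
  ((((~d & ~c) | (~d & (a | b))) | (~b | c)) | (~c & a)) = 1111101111111111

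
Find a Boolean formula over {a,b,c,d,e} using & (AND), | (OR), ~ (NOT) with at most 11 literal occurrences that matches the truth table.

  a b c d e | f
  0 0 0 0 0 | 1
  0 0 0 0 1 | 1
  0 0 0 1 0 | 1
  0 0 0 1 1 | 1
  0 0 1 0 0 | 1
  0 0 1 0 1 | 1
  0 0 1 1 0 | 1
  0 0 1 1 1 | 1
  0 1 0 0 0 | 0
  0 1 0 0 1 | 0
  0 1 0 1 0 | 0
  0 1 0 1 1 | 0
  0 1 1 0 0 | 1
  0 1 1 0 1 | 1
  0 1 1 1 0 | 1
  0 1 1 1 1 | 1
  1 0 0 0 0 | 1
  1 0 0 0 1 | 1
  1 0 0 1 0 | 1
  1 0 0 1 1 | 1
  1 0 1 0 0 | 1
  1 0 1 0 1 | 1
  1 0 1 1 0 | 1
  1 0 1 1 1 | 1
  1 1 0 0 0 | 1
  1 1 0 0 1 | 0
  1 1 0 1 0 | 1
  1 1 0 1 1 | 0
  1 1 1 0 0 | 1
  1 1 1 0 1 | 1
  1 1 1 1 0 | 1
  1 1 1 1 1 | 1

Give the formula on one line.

  ~b = 11111111000000001111111100000000
  (c | ~b) = 11111111000011111111111100001111
  ~e = 10101010101010101010101010101010
  (a & ~e) = 00000000000000001010101010101010
  (b & (a & ~e)) = 00000000000000000000000010101010
  ~a = 11111111111111110000000000000000
  ~d = 11001100110011001100110011001100
  (~d | c) = 11001111110011111100111111001111
  (~a & (~d | c)) = 11001111110011110000000000000000
  ((~a & (~d | c)) & c) = 00001111000011110000000000000000
  ((b & (a & ~e)) | ((~a & (~d | c)) & c)) = 00001111000011110000000010101010
  ((c | ~b) | ((b & (a & ~e)) | ((~a & (~d | c)) & c))) = 11111111000011111111111110101111

((c | ~b) | ((b & (a & ~e)) | ((~a & (~d | c)) & c)))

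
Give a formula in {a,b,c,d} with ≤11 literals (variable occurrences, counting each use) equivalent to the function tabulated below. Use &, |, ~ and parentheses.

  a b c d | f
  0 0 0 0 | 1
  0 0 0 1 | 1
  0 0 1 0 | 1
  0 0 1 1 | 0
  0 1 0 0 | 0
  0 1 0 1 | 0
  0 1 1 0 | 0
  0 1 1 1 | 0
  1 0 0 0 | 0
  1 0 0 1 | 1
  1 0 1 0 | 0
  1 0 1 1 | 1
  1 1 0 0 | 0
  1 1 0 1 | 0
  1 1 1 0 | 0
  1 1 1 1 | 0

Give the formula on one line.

(((~a | d) & ~b) & ((b | (~c | ~d)) | ((a & d) | ~c)))

  ~a = 1111111100000000
  (~a | d) = 1111111101010101
  ~b = 1111000011110000
  ((~a | d) & ~b) = 1111000001010000
  ~c = 1100110011001100
  ~d = 1010101010101010
  (~c | ~d) = 1110111011101110
  (b | (~c | ~d)) = 1110111111101111
  (a & d) = 0000000001010101
  ((a & d) | ~c) = 1100110011011101
  ((b | (~c | ~d)) | ((a & d) | ~c)) = 1110111111111111
  (((~a | d) & ~b) & ((b | (~c | ~d)) | ((a & d) | ~c))) = 1110000001010000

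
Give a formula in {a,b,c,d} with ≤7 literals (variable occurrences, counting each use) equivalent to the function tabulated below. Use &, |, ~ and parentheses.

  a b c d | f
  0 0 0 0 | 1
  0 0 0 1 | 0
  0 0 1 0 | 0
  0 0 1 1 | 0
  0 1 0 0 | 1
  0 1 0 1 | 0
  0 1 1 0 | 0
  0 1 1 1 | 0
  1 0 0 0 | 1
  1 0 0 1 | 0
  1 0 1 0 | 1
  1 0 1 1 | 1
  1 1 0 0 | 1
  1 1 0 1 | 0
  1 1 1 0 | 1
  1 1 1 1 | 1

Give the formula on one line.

  ~d = 1010101010101010
  ~c = 1100110011001100
  (~d & ~c) = 1000100010001000
  (c & a) = 0000000000110011
  ((~d & ~c) | (c & a)) = 1000100010111011

((~d & ~c) | (c & a))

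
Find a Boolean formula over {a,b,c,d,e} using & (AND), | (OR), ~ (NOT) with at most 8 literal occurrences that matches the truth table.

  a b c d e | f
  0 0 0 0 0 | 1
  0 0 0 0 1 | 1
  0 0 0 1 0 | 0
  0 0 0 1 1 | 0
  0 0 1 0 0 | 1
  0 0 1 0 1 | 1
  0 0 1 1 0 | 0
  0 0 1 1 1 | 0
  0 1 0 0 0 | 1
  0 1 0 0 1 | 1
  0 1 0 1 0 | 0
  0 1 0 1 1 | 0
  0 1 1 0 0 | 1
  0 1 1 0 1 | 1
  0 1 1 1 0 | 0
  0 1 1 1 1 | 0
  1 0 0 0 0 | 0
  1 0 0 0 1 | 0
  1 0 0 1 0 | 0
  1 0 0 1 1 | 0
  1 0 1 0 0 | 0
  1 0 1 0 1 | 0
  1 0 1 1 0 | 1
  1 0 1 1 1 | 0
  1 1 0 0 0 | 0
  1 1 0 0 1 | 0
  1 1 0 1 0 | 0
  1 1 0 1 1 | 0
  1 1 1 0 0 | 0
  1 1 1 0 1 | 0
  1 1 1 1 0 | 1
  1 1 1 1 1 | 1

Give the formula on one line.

  (c & d) = 00000011000000110000001100000011
  ~e = 10101010101010101010101010101010
  (~e | b) = 10101010111111111010101011111111
  (a & (~e | b)) = 00000000000000001010101011111111
  ((c & d) & (a & (~e | b))) = 00000000000000000000001000000011
  ~d = 11001100110011001100110011001100
  (~d | a) = 11001100110011001111111111111111
  ~a = 11111111111111110000000000000000
  ((~d | a) & ~a) = 11001100110011000000000000000000
  (((c & d) & (a & (~e | b))) | ((~d | a) & ~a)) = 11001100110011000000001000000011

(((c & d) & (a & (~e | b))) | ((~d | a) & ~a))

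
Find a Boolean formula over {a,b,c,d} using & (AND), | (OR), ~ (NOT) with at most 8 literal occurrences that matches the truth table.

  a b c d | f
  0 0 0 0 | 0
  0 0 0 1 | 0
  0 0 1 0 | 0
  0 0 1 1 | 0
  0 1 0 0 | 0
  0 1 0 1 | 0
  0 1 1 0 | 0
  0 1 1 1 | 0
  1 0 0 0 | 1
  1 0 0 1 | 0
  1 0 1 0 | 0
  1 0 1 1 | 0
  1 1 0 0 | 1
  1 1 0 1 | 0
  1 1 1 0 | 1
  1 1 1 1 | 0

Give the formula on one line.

  ~b = 1111000011110000
  ~c = 1100110011001100
  (~b & ~c) = 1100000011000000
  ~d = 1010101010101010
  ((~b & ~c) & ~d) = 1000000010000000
  (((~b & ~c) & ~d) & a) = 0000000010000000
  (b & a) = 0000000000001111
  (a & ~d) = 0000000010101010
  ((b & a) & (a & ~d)) = 0000000000001010
  ((((~b & ~c) & ~d) & a) | ((b & a) & (a & ~d))) = 0000000010001010

((((~b & ~c) & ~d) & a) | ((b & a) & (a & ~d)))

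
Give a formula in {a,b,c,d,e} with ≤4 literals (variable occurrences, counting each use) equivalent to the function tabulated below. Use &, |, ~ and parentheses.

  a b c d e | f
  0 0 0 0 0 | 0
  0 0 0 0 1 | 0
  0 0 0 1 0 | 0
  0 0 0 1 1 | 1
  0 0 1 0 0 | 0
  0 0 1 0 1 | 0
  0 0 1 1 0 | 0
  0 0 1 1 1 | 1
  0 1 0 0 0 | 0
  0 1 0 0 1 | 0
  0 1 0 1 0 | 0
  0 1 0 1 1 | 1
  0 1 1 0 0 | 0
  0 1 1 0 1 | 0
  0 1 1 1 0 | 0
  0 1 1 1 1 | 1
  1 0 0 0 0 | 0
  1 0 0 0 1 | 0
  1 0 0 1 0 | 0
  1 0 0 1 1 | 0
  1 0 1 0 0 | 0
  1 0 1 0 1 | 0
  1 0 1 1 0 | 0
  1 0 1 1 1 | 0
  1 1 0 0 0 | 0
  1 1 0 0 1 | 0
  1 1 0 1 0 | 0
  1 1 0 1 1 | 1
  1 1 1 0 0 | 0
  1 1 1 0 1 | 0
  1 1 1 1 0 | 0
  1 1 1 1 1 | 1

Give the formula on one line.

(d & ((b | ~a) & e))

  ~a = 11111111111111110000000000000000
  (b | ~a) = 11111111111111110000000011111111
  ((b | ~a) & e) = 01010101010101010000000001010101
  (d & ((b | ~a) & e)) = 00010001000100010000000000010001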